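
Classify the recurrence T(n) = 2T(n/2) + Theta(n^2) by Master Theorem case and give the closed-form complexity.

Master Theorem for T(n) = 2T(n/2) + O(n^2):

a = 2, b = 2, c = 2
log_b(a) = log_2(2) = 1.0000

Case 3: c = 2 > log_2(2) = 1.0000
T(n) = O(n^2) = O(n^2)

For T(n) = 2T(n/2) + O(n^2): log_2(2) = 1.0000. This is Case 3 of the Master Theorem (c > log_b(a), work dominated by root), giving O(n^2).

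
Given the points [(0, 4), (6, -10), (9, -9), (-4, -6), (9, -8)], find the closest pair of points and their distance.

Computing all pairwise distances among 5 points:

d((0, 4), (6, -10)) = 15.2315
d((0, 4), (9, -9)) = 15.8114
d((0, 4), (-4, -6)) = 10.7703
d((0, 4), (9, -8)) = 15.0
d((6, -10), (9, -9)) = 3.1623
d((6, -10), (-4, -6)) = 10.7703
d((6, -10), (9, -8)) = 3.6056
d((9, -9), (-4, -6)) = 13.3417
d((9, -9), (9, -8)) = 1.0 <-- minimum
d((-4, -6), (9, -8)) = 13.1529

Closest pair: (9, -9) and (9, -8) with distance 1.0

The closest pair is (9, -9) and (9, -8) with Euclidean distance 1.0. For 5 points, brute-force pairwise comparison is shown above. For large n, the divide-and-conquer algorithm (sort by x, recurse on halves, check the dividing strip) achieves O(n log n).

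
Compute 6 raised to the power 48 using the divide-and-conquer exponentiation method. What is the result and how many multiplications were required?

Computing 6^48 by squaring (build up from 6^1; each line after the first costs one multiplication):

6^1 = 6
6^2 = (6^1)^2 = 6^2 = 36
6^3 = 6 * 6^2 = 6 * 36 = 216
6^6 = (6^3)^2 = 216^2 = 46656
6^12 = (6^6)^2 = 46656^2 = 2176782336
6^24 = (6^12)^2 = 2176782336^2 = 4738381338321616896
6^48 = (6^24)^2 = 4738381338321616896^2 = 22452257707354557240087211123792674816

Result: 22452257707354557240087211123792674816
Multiplications needed: 6 (6 lines after 6^1)

6^48 = 22452257707354557240087211123792674816. Using exponentiation by squaring, this requires 6 multiplications. The key idea: if the exponent is even, square the half-power; if odd, multiply by the base once.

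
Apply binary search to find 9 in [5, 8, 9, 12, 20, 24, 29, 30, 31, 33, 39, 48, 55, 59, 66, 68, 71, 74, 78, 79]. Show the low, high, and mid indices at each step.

Binary search for 9 in [5, 8, 9, 12, 20, 24, 29, 30, 31, 33, 39, 48, 55, 59, 66, 68, 71, 74, 78, 79]:

lo=0, hi=19, mid=9, arr[mid]=33 -> 33 > 9, search left half
lo=0, hi=8, mid=4, arr[mid]=20 -> 20 > 9, search left half
lo=0, hi=3, mid=1, arr[mid]=8 -> 8 < 9, search right half
lo=2, hi=3, mid=2, arr[mid]=9 -> Found target at index 2!

Binary search finds 9 at index 2 after 4 comparisons. The search repeatedly halves the search space by comparing with the middle element.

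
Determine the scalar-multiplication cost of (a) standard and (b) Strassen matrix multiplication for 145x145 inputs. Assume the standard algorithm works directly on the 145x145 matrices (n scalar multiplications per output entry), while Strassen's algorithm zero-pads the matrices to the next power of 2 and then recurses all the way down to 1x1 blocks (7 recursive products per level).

Matrix multiplication for 145x145 matrices:

Strassen's algorithm requires power-of-2 dimensions. Pad 145x145 to 256x256 (next power of 2).

Standard algorithm: 145^3 = 3048625 multiplications
Strassen's algorithm: 7^(log2(256)) = 7^8 = 5764801 multiplications
Difference: 3048625 - 5764801 = -2716176 (Strassen uses MORE here due to padding overhead — for small or just-over-power-of-2 n, padding can outweigh the per-level savings)

Standard: 3048625 multiplications (145^3). Strassen: 5764801 multiplications (7^8, after padding to 256x256). Strassen reduces 8 recursive multiplications to 7 at each level.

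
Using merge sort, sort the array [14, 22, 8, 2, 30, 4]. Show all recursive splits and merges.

Merge sort trace:

Split: [14, 22, 8, 2, 30, 4] -> [14, 22, 8] and [2, 30, 4]
  Split: [14, 22, 8] -> [14] and [22, 8]
    Split: [22, 8] -> [22] and [8]
    Merge: [22] + [8] -> [8, 22]
  Merge: [14] + [8, 22] -> [8, 14, 22]
  Split: [2, 30, 4] -> [2] and [30, 4]
    Split: [30, 4] -> [30] and [4]
    Merge: [30] + [4] -> [4, 30]
  Merge: [2] + [4, 30] -> [2, 4, 30]
Merge: [8, 14, 22] + [2, 4, 30] -> [2, 4, 8, 14, 22, 30]

Final sorted array: [2, 4, 8, 14, 22, 30]

The merge sort proceeds by recursively splitting the array and merging sorted halves.
After all merges, the sorted array is [2, 4, 8, 14, 22, 30].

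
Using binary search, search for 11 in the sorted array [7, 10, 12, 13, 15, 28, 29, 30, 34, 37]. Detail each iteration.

Binary search for 11 in [7, 10, 12, 13, 15, 28, 29, 30, 34, 37]:

lo=0, hi=9, mid=4, arr[mid]=15 -> 15 > 11, search left half
lo=0, hi=3, mid=1, arr[mid]=10 -> 10 < 11, search right half
lo=2, hi=3, mid=2, arr[mid]=12 -> 12 > 11, search left half
lo=2 > hi=1, target 11 not found

Binary search determines that 11 is not in the array after 3 comparisons. The search space was exhausted without finding the target.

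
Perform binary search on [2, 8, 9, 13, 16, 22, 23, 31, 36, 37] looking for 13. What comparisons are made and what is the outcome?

Binary search for 13 in [2, 8, 9, 13, 16, 22, 23, 31, 36, 37]:

lo=0, hi=9, mid=4, arr[mid]=16 -> 16 > 13, search left half
lo=0, hi=3, mid=1, arr[mid]=8 -> 8 < 13, search right half
lo=2, hi=3, mid=2, arr[mid]=9 -> 9 < 13, search right half
lo=3, hi=3, mid=3, arr[mid]=13 -> Found target at index 3!

Binary search finds 13 at index 3 after 4 comparisons. The search repeatedly halves the search space by comparing with the middle element.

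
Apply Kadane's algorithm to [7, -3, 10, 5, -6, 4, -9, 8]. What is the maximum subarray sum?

Using Kadane's algorithm on [7, -3, 10, 5, -6, 4, -9, 8]:

Scanning through the array:
Position 1 (value -3): max_ending_here = 4, max_so_far = 7
Position 2 (value 10): max_ending_here = 14, max_so_far = 14
Position 3 (value 5): max_ending_here = 19, max_so_far = 19
Position 4 (value -6): max_ending_here = 13, max_so_far = 19
Position 5 (value 4): max_ending_here = 17, max_so_far = 19
Position 6 (value -9): max_ending_here = 8, max_so_far = 19
Position 7 (value 8): max_ending_here = 16, max_so_far = 19

Maximum subarray: [7, -3, 10, 5]
Maximum sum: 19

The maximum subarray is [7, -3, 10, 5] with sum 19. This subarray runs from index 0 to index 3.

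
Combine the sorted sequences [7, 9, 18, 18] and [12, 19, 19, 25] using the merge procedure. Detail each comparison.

Merging process:

Compare 7 vs 12: take 7 from left. Merged: [7]
Compare 9 vs 12: take 9 from left. Merged: [7, 9]
Compare 18 vs 12: take 12 from right. Merged: [7, 9, 12]
Compare 18 vs 19: take 18 from left. Merged: [7, 9, 12, 18]
Compare 18 vs 19: take 18 from left. Merged: [7, 9, 12, 18, 18]
Append remaining from right: [19, 19, 25]. Merged: [7, 9, 12, 18, 18, 19, 19, 25]

Final merged array: [7, 9, 12, 18, 18, 19, 19, 25]
Total comparisons: 5

The merged array is [7, 9, 12, 18, 18, 19, 19, 25], requiring 5 comparisons. The merge step runs in O(n) time where n is the total number of elements.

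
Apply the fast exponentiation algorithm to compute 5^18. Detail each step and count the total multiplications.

Computing 5^18 by squaring (build up from 5^1; each line after the first costs one multiplication):

5^1 = 5
5^2 = (5^1)^2 = 5^2 = 25
5^4 = (5^2)^2 = 25^2 = 625
5^8 = (5^4)^2 = 625^2 = 390625
5^9 = 5 * 5^8 = 5 * 390625 = 1953125
5^18 = (5^9)^2 = 1953125^2 = 3814697265625

Result: 3814697265625
Multiplications needed: 5 (5 lines after 5^1)

5^18 = 3814697265625. Using exponentiation by squaring, this requires 5 multiplications. The key idea: if the exponent is even, square the half-power; if odd, multiply by the base once.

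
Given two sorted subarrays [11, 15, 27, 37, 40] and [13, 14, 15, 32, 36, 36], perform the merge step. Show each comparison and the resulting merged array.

Merging process:

Compare 11 vs 13: take 11 from left. Merged: [11]
Compare 15 vs 13: take 13 from right. Merged: [11, 13]
Compare 15 vs 14: take 14 from right. Merged: [11, 13, 14]
Compare 15 vs 15: take 15 from left. Merged: [11, 13, 14, 15]
Compare 27 vs 15: take 15 from right. Merged: [11, 13, 14, 15, 15]
Compare 27 vs 32: take 27 from left. Merged: [11, 13, 14, 15, 15, 27]
Compare 37 vs 32: take 32 from right. Merged: [11, 13, 14, 15, 15, 27, 32]
Compare 37 vs 36: take 36 from right. Merged: [11, 13, 14, 15, 15, 27, 32, 36]
Compare 37 vs 36: take 36 from right. Merged: [11, 13, 14, 15, 15, 27, 32, 36, 36]
Append remaining from left: [37, 40]. Merged: [11, 13, 14, 15, 15, 27, 32, 36, 36, 37, 40]

Final merged array: [11, 13, 14, 15, 15, 27, 32, 36, 36, 37, 40]
Total comparisons: 9

The merged array is [11, 13, 14, 15, 15, 27, 32, 36, 36, 37, 40], requiring 9 comparisons. The merge step runs in O(n) time where n is the total number of elements.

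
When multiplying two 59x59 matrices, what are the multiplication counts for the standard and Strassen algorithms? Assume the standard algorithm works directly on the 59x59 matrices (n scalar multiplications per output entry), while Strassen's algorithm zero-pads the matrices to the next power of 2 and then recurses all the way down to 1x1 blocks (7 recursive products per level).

Matrix multiplication for 59x59 matrices:

Strassen's algorithm requires power-of-2 dimensions. Pad 59x59 to 64x64 (next power of 2).

Standard algorithm: 59^3 = 205379 multiplications
Strassen's algorithm: 7^(log2(64)) = 7^6 = 117649 multiplications
Savings: 205379 - 117649 = 87730 multiplications

Standard: 205379 multiplications (59^3). Strassen: 117649 multiplications (7^6, after padding to 64x64). Strassen reduces 8 recursive multiplications to 7 at each level.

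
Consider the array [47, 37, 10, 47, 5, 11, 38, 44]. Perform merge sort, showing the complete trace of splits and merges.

Merge sort trace:

Split: [47, 37, 10, 47, 5, 11, 38, 44] -> [47, 37, 10, 47] and [5, 11, 38, 44]
  Split: [47, 37, 10, 47] -> [47, 37] and [10, 47]
    Split: [47, 37] -> [47] and [37]
    Merge: [47] + [37] -> [37, 47]
    Split: [10, 47] -> [10] and [47]
    Merge: [10] + [47] -> [10, 47]
  Merge: [37, 47] + [10, 47] -> [10, 37, 47, 47]
  Split: [5, 11, 38, 44] -> [5, 11] and [38, 44]
    Split: [5, 11] -> [5] and [11]
    Merge: [5] + [11] -> [5, 11]
    Split: [38, 44] -> [38] and [44]
    Merge: [38] + [44] -> [38, 44]
  Merge: [5, 11] + [38, 44] -> [5, 11, 38, 44]
Merge: [10, 37, 47, 47] + [5, 11, 38, 44] -> [5, 10, 11, 37, 38, 44, 47, 47]

Final sorted array: [5, 10, 11, 37, 38, 44, 47, 47]

The merge sort proceeds by recursively splitting the array and merging sorted halves.
After all merges, the sorted array is [5, 10, 11, 37, 38, 44, 47, 47].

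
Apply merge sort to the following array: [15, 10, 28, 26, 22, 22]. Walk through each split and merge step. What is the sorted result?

Merge sort trace:

Split: [15, 10, 28, 26, 22, 22] -> [15, 10, 28] and [26, 22, 22]
  Split: [15, 10, 28] -> [15] and [10, 28]
    Split: [10, 28] -> [10] and [28]
    Merge: [10] + [28] -> [10, 28]
  Merge: [15] + [10, 28] -> [10, 15, 28]
  Split: [26, 22, 22] -> [26] and [22, 22]
    Split: [22, 22] -> [22] and [22]
    Merge: [22] + [22] -> [22, 22]
  Merge: [26] + [22, 22] -> [22, 22, 26]
Merge: [10, 15, 28] + [22, 22, 26] -> [10, 15, 22, 22, 26, 28]

Final sorted array: [10, 15, 22, 22, 26, 28]

The merge sort proceeds by recursively splitting the array and merging sorted halves.
After all merges, the sorted array is [10, 15, 22, 22, 26, 28].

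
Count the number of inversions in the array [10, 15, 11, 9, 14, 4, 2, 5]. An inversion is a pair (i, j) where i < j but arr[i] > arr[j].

Finding inversions in [10, 15, 11, 9, 14, 4, 2, 5]:

(0, 3): arr[0]=10 > arr[3]=9
(0, 5): arr[0]=10 > arr[5]=4
(0, 6): arr[0]=10 > arr[6]=2
(0, 7): arr[0]=10 > arr[7]=5
(1, 2): arr[1]=15 > arr[2]=11
(1, 3): arr[1]=15 > arr[3]=9
(1, 4): arr[1]=15 > arr[4]=14
(1, 5): arr[1]=15 > arr[5]=4
(1, 6): arr[1]=15 > arr[6]=2
(1, 7): arr[1]=15 > arr[7]=5
(2, 3): arr[2]=11 > arr[3]=9
(2, 5): arr[2]=11 > arr[5]=4
(2, 6): arr[2]=11 > arr[6]=2
(2, 7): arr[2]=11 > arr[7]=5
(3, 5): arr[3]=9 > arr[5]=4
(3, 6): arr[3]=9 > arr[6]=2
(3, 7): arr[3]=9 > arr[7]=5
(4, 5): arr[4]=14 > arr[5]=4
(4, 6): arr[4]=14 > arr[6]=2
(4, 7): arr[4]=14 > arr[7]=5
(5, 6): arr[5]=4 > arr[6]=2

Total inversions: 21

The array has 21 inversion(s): (0,3), (0,5), (0,6), (0,7), (1,2), (1,3), (1,4), (1,5), (1,6), (1,7), (2,3), (2,5), (2,6), (2,7), (3,5), (3,6), (3,7), (4,5), (4,6), (4,7), (5,6). Each pair (i,j) satisfies i < j and arr[i] > arr[j].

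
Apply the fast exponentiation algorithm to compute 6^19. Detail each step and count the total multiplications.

Computing 6^19 by squaring (build up from 6^1; each line after the first costs one multiplication):

6^1 = 6
6^2 = (6^1)^2 = 6^2 = 36
6^4 = (6^2)^2 = 36^2 = 1296
6^8 = (6^4)^2 = 1296^2 = 1679616
6^9 = 6 * 6^8 = 6 * 1679616 = 10077696
6^18 = (6^9)^2 = 10077696^2 = 101559956668416
6^19 = 6 * 6^18 = 6 * 101559956668416 = 609359740010496

Result: 609359740010496
Multiplications needed: 6 (6 lines after 6^1)

6^19 = 609359740010496. Using exponentiation by squaring, this requires 6 multiplications. The key idea: if the exponent is even, square the half-power; if odd, multiply by the base once.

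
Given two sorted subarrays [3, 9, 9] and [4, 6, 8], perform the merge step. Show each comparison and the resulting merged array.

Merging process:

Compare 3 vs 4: take 3 from left. Merged: [3]
Compare 9 vs 4: take 4 from right. Merged: [3, 4]
Compare 9 vs 6: take 6 from right. Merged: [3, 4, 6]
Compare 9 vs 8: take 8 from right. Merged: [3, 4, 6, 8]
Append remaining from left: [9, 9]. Merged: [3, 4, 6, 8, 9, 9]

Final merged array: [3, 4, 6, 8, 9, 9]
Total comparisons: 4

The merged array is [3, 4, 6, 8, 9, 9], requiring 4 comparisons. The merge step runs in O(n) time where n is the total number of elements.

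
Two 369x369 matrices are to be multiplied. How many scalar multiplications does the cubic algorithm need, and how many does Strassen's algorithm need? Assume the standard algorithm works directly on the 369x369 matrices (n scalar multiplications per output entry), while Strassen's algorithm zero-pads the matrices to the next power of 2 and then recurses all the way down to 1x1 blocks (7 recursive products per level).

Matrix multiplication for 369x369 matrices:

Strassen's algorithm requires power-of-2 dimensions. Pad 369x369 to 512x512 (next power of 2).

Standard algorithm: 369^3 = 50243409 multiplications
Strassen's algorithm: 7^(log2(512)) = 7^9 = 40353607 multiplications
Savings: 50243409 - 40353607 = 9889802 multiplications

Standard: 50243409 multiplications (369^3). Strassen: 40353607 multiplications (7^9, after padding to 512x512). Strassen reduces 8 recursive multiplications to 7 at each level.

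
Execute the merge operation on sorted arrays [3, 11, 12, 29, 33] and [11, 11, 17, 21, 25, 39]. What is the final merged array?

Merging process:

Compare 3 vs 11: take 3 from left. Merged: [3]
Compare 11 vs 11: take 11 from left. Merged: [3, 11]
Compare 12 vs 11: take 11 from right. Merged: [3, 11, 11]
Compare 12 vs 11: take 11 from right. Merged: [3, 11, 11, 11]
Compare 12 vs 17: take 12 from left. Merged: [3, 11, 11, 11, 12]
Compare 29 vs 17: take 17 from right. Merged: [3, 11, 11, 11, 12, 17]
Compare 29 vs 21: take 21 from right. Merged: [3, 11, 11, 11, 12, 17, 21]
Compare 29 vs 25: take 25 from right. Merged: [3, 11, 11, 11, 12, 17, 21, 25]
Compare 29 vs 39: take 29 from left. Merged: [3, 11, 11, 11, 12, 17, 21, 25, 29]
Compare 33 vs 39: take 33 from left. Merged: [3, 11, 11, 11, 12, 17, 21, 25, 29, 33]
Append remaining from right: [39]. Merged: [3, 11, 11, 11, 12, 17, 21, 25, 29, 33, 39]

Final merged array: [3, 11, 11, 11, 12, 17, 21, 25, 29, 33, 39]
Total comparisons: 10

The merged array is [3, 11, 11, 11, 12, 17, 21, 25, 29, 33, 39], requiring 10 comparisons. The merge step runs in O(n) time where n is the total number of elements.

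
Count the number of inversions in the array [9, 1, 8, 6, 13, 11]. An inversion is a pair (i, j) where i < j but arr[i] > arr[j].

Finding inversions in [9, 1, 8, 6, 13, 11]:

(0, 1): arr[0]=9 > arr[1]=1
(0, 2): arr[0]=9 > arr[2]=8
(0, 3): arr[0]=9 > arr[3]=6
(2, 3): arr[2]=8 > arr[3]=6
(4, 5): arr[4]=13 > arr[5]=11

Total inversions: 5

The array has 5 inversion(s): (0,1), (0,2), (0,3), (2,3), (4,5). Each pair (i,j) satisfies i < j and arr[i] > arr[j].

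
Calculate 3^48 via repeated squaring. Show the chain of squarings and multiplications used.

Computing 3^48 by squaring (build up from 3^1; each line after the first costs one multiplication):

3^1 = 3
3^2 = (3^1)^2 = 3^2 = 9
3^3 = 3 * 3^2 = 3 * 9 = 27
3^6 = (3^3)^2 = 27^2 = 729
3^12 = (3^6)^2 = 729^2 = 531441
3^24 = (3^12)^2 = 531441^2 = 282429536481
3^48 = (3^24)^2 = 282429536481^2 = 79766443076872509863361

Result: 79766443076872509863361
Multiplications needed: 6 (6 lines after 3^1)

3^48 = 79766443076872509863361. Using exponentiation by squaring, this requires 6 multiplications. The key idea: if the exponent is even, square the half-power; if odd, multiply by the base once.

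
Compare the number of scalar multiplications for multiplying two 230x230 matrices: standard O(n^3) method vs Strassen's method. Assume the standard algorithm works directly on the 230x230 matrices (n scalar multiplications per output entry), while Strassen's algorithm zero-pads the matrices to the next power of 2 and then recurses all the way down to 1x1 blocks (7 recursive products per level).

Matrix multiplication for 230x230 matrices:

Strassen's algorithm requires power-of-2 dimensions. Pad 230x230 to 256x256 (next power of 2).

Standard algorithm: 230^3 = 12167000 multiplications
Strassen's algorithm: 7^(log2(256)) = 7^8 = 5764801 multiplications
Savings: 12167000 - 5764801 = 6402199 multiplications

Standard: 12167000 multiplications (230^3). Strassen: 5764801 multiplications (7^8, after padding to 256x256). Strassen reduces 8 recursive multiplications to 7 at each level.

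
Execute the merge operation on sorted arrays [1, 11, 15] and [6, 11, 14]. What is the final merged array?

Merging process:

Compare 1 vs 6: take 1 from left. Merged: [1]
Compare 11 vs 6: take 6 from right. Merged: [1, 6]
Compare 11 vs 11: take 11 from left. Merged: [1, 6, 11]
Compare 15 vs 11: take 11 from right. Merged: [1, 6, 11, 11]
Compare 15 vs 14: take 14 from right. Merged: [1, 6, 11, 11, 14]
Append remaining from left: [15]. Merged: [1, 6, 11, 11, 14, 15]

Final merged array: [1, 6, 11, 11, 14, 15]
Total comparisons: 5

The merged array is [1, 6, 11, 11, 14, 15], requiring 5 comparisons. The merge step runs in O(n) time where n is the total number of elements.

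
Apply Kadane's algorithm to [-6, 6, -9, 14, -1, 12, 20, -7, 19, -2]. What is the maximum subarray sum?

Using Kadane's algorithm on [-6, 6, -9, 14, -1, 12, 20, -7, 19, -2]:

Scanning through the array:
Position 1 (value 6): max_ending_here = 6, max_so_far = 6
Position 2 (value -9): max_ending_here = -3, max_so_far = 6
Position 3 (value 14): max_ending_here = 14, max_so_far = 14
Position 4 (value -1): max_ending_here = 13, max_so_far = 14
Position 5 (value 12): max_ending_here = 25, max_so_far = 25
Position 6 (value 20): max_ending_here = 45, max_so_far = 45
Position 7 (value -7): max_ending_here = 38, max_so_far = 45
Position 8 (value 19): max_ending_here = 57, max_so_far = 57
Position 9 (value -2): max_ending_here = 55, max_so_far = 57

Maximum subarray: [14, -1, 12, 20, -7, 19]
Maximum sum: 57

The maximum subarray is [14, -1, 12, 20, -7, 19] with sum 57. This subarray runs from index 3 to index 8.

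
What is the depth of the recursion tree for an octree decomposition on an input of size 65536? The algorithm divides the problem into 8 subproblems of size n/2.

For divide and conquer with division factor 2:

Problem sizes at each level:
Level 0: 65536
Level 1: 32768
Level 2: 16384
Level 3: 8192
Level 4: 4096
Level 5: 2048
Level 6: 1024
Level 7: 512
Level 8: 256
Level 9: 128
Level 10: 64
Level 11: 32
Level 12: 16
Level 13: 8
Level 14: 4
Level 15: 2
Level 16: 1

The root is level 0 and the size-1 base case is level 16 (the tree spans levels 0 through 16, i.e. 17 levels counting the root), so the depth is the number of divisions: log_2(65536) = 16

The recursion tree depth is log_2(65536) = 16. At each level, the problem size is divided by 2, so it takes 16 divisions to reduce to a base case of size 1. The algorithm makes 8 recursive calls at each level.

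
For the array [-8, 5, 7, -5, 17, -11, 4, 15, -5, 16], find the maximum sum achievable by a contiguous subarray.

Using Kadane's algorithm on [-8, 5, 7, -5, 17, -11, 4, 15, -5, 16]:

Scanning through the array:
Position 1 (value 5): max_ending_here = 5, max_so_far = 5
Position 2 (value 7): max_ending_here = 12, max_so_far = 12
Position 3 (value -5): max_ending_here = 7, max_so_far = 12
Position 4 (value 17): max_ending_here = 24, max_so_far = 24
Position 5 (value -11): max_ending_here = 13, max_so_far = 24
Position 6 (value 4): max_ending_here = 17, max_so_far = 24
Position 7 (value 15): max_ending_here = 32, max_so_far = 32
Position 8 (value -5): max_ending_here = 27, max_so_far = 32
Position 9 (value 16): max_ending_here = 43, max_so_far = 43

Maximum subarray: [5, 7, -5, 17, -11, 4, 15, -5, 16]
Maximum sum: 43

The maximum subarray is [5, 7, -5, 17, -11, 4, 15, -5, 16] with sum 43. This subarray runs from index 1 to index 9.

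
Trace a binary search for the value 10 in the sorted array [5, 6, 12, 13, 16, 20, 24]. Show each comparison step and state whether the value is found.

Binary search for 10 in [5, 6, 12, 13, 16, 20, 24]:

lo=0, hi=6, mid=3, arr[mid]=13 -> 13 > 10, search left half
lo=0, hi=2, mid=1, arr[mid]=6 -> 6 < 10, search right half
lo=2, hi=2, mid=2, arr[mid]=12 -> 12 > 10, search left half
lo=2 > hi=1, target 10 not found

Binary search determines that 10 is not in the array after 3 comparisons. The search space was exhausted without finding the target.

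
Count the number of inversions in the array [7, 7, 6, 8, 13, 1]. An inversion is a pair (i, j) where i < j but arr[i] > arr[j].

Finding inversions in [7, 7, 6, 8, 13, 1]:

(0, 2): arr[0]=7 > arr[2]=6
(0, 5): arr[0]=7 > arr[5]=1
(1, 2): arr[1]=7 > arr[2]=6
(1, 5): arr[1]=7 > arr[5]=1
(2, 5): arr[2]=6 > arr[5]=1
(3, 5): arr[3]=8 > arr[5]=1
(4, 5): arr[4]=13 > arr[5]=1

Total inversions: 7

The array has 7 inversion(s): (0,2), (0,5), (1,2), (1,5), (2,5), (3,5), (4,5). Each pair (i,j) satisfies i < j and arr[i] > arr[j].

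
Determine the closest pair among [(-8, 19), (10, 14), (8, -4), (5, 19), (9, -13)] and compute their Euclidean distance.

Computing all pairwise distances among 5 points:

d((-8, 19), (10, 14)) = 18.6815
d((-8, 19), (8, -4)) = 28.0179
d((-8, 19), (5, 19)) = 13.0
d((-8, 19), (9, -13)) = 36.2353
d((10, 14), (8, -4)) = 18.1108
d((10, 14), (5, 19)) = 7.0711 <-- minimum
d((10, 14), (9, -13)) = 27.0185
d((8, -4), (5, 19)) = 23.1948
d((8, -4), (9, -13)) = 9.0554
d((5, 19), (9, -13)) = 32.249

Closest pair: (10, 14) and (5, 19) with distance 7.0711

The closest pair is (10, 14) and (5, 19) with Euclidean distance 7.0711. For 5 points, brute-force pairwise comparison is shown above. For large n, the divide-and-conquer algorithm (sort by x, recurse on halves, check the dividing strip) achieves O(n log n).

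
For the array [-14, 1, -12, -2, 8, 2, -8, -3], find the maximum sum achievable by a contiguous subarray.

Using Kadane's algorithm on [-14, 1, -12, -2, 8, 2, -8, -3]:

Scanning through the array:
Position 1 (value 1): max_ending_here = 1, max_so_far = 1
Position 2 (value -12): max_ending_here = -11, max_so_far = 1
Position 3 (value -2): max_ending_here = -2, max_so_far = 1
Position 4 (value 8): max_ending_here = 8, max_so_far = 8
Position 5 (value 2): max_ending_here = 10, max_so_far = 10
Position 6 (value -8): max_ending_here = 2, max_so_far = 10
Position 7 (value -3): max_ending_here = -1, max_so_far = 10

Maximum subarray: [8, 2]
Maximum sum: 10

The maximum subarray is [8, 2] with sum 10. This subarray runs from index 4 to index 5.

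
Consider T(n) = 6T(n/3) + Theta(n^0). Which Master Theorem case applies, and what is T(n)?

Master Theorem for T(n) = 6T(n/3) + O(n^0):

a = 6, b = 3, c = 0
log_b(a) = log_3(6) = 1.6309

Case 1: c = 0 < log_3(6) = 1.6309
T(n) = O(n^(log_3 6))

For T(n) = 6T(n/3) + O(n^0): log_3(6) = 1.6309. This is Case 1 of the Master Theorem (c < log_b(a), work dominated by leaves), giving O(n^(log_3 6)).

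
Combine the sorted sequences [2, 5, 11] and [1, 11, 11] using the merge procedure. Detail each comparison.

Merging process:

Compare 2 vs 1: take 1 from right. Merged: [1]
Compare 2 vs 11: take 2 from left. Merged: [1, 2]
Compare 5 vs 11: take 5 from left. Merged: [1, 2, 5]
Compare 11 vs 11: take 11 from left. Merged: [1, 2, 5, 11]
Append remaining from right: [11, 11]. Merged: [1, 2, 5, 11, 11, 11]

Final merged array: [1, 2, 5, 11, 11, 11]
Total comparisons: 4

The merged array is [1, 2, 5, 11, 11, 11], requiring 4 comparisons. The merge step runs in O(n) time where n is the total number of elements.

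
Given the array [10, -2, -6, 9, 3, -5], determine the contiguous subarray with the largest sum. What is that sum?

Using Kadane's algorithm on [10, -2, -6, 9, 3, -5]:

Scanning through the array:
Position 1 (value -2): max_ending_here = 8, max_so_far = 10
Position 2 (value -6): max_ending_here = 2, max_so_far = 10
Position 3 (value 9): max_ending_here = 11, max_so_far = 11
Position 4 (value 3): max_ending_here = 14, max_so_far = 14
Position 5 (value -5): max_ending_here = 9, max_so_far = 14

Maximum subarray: [10, -2, -6, 9, 3]
Maximum sum: 14

The maximum subarray is [10, -2, -6, 9, 3] with sum 14. This subarray runs from index 0 to index 4.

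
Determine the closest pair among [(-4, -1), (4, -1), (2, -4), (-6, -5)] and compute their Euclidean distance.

Computing all pairwise distances among 4 points:

d((-4, -1), (4, -1)) = 8.0
d((-4, -1), (2, -4)) = 6.7082
d((-4, -1), (-6, -5)) = 4.4721
d((4, -1), (2, -4)) = 3.6056 <-- minimum
d((4, -1), (-6, -5)) = 10.7703
d((2, -4), (-6, -5)) = 8.0623

Closest pair: (4, -1) and (2, -4) with distance 3.6056

The closest pair is (4, -1) and (2, -4) with Euclidean distance 3.6056. For 4 points, brute-force pairwise comparison is shown above. For large n, the divide-and-conquer algorithm (sort by x, recurse on halves, check the dividing strip) achieves O(n log n).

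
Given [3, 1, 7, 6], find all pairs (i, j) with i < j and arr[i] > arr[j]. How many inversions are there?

Finding inversions in [3, 1, 7, 6]:

(0, 1): arr[0]=3 > arr[1]=1
(2, 3): arr[2]=7 > arr[3]=6

Total inversions: 2

The array has 2 inversion(s): (0,1), (2,3). Each pair (i,j) satisfies i < j and arr[i] > arr[j].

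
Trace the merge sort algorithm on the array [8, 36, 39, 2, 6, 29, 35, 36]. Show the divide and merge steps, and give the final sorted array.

Merge sort trace:

Split: [8, 36, 39, 2, 6, 29, 35, 36] -> [8, 36, 39, 2] and [6, 29, 35, 36]
  Split: [8, 36, 39, 2] -> [8, 36] and [39, 2]
    Split: [8, 36] -> [8] and [36]
    Merge: [8] + [36] -> [8, 36]
    Split: [39, 2] -> [39] and [2]
    Merge: [39] + [2] -> [2, 39]
  Merge: [8, 36] + [2, 39] -> [2, 8, 36, 39]
  Split: [6, 29, 35, 36] -> [6, 29] and [35, 36]
    Split: [6, 29] -> [6] and [29]
    Merge: [6] + [29] -> [6, 29]
    Split: [35, 36] -> [35] and [36]
    Merge: [35] + [36] -> [35, 36]
  Merge: [6, 29] + [35, 36] -> [6, 29, 35, 36]
Merge: [2, 8, 36, 39] + [6, 29, 35, 36] -> [2, 6, 8, 29, 35, 36, 36, 39]

Final sorted array: [2, 6, 8, 29, 35, 36, 36, 39]

The merge sort proceeds by recursively splitting the array and merging sorted halves.
After all merges, the sorted array is [2, 6, 8, 29, 35, 36, 36, 39].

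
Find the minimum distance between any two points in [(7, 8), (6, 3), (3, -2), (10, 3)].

Computing all pairwise distances among 4 points:

d((7, 8), (6, 3)) = 5.099
d((7, 8), (3, -2)) = 10.7703
d((7, 8), (10, 3)) = 5.831
d((6, 3), (3, -2)) = 5.831
d((6, 3), (10, 3)) = 4.0 <-- minimum
d((3, -2), (10, 3)) = 8.6023

Closest pair: (6, 3) and (10, 3) with distance 4.0

The closest pair is (6, 3) and (10, 3) with Euclidean distance 4.0. For 4 points, brute-force pairwise comparison is shown above. For large n, the divide-and-conquer algorithm (sort by x, recurse on halves, check the dividing strip) achieves O(n log n).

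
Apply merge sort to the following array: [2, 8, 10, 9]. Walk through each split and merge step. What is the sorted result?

Merge sort trace:

Split: [2, 8, 10, 9] -> [2, 8] and [10, 9]
  Split: [2, 8] -> [2] and [8]
  Merge: [2] + [8] -> [2, 8]
  Split: [10, 9] -> [10] and [9]
  Merge: [10] + [9] -> [9, 10]
Merge: [2, 8] + [9, 10] -> [2, 8, 9, 10]

Final sorted array: [2, 8, 9, 10]

The merge sort proceeds by recursively splitting the array and merging sorted halves.
After all merges, the sorted array is [2, 8, 9, 10].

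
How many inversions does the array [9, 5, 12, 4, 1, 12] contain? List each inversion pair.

Finding inversions in [9, 5, 12, 4, 1, 12]:

(0, 1): arr[0]=9 > arr[1]=5
(0, 3): arr[0]=9 > arr[3]=4
(0, 4): arr[0]=9 > arr[4]=1
(1, 3): arr[1]=5 > arr[3]=4
(1, 4): arr[1]=5 > arr[4]=1
(2, 3): arr[2]=12 > arr[3]=4
(2, 4): arr[2]=12 > arr[4]=1
(3, 4): arr[3]=4 > arr[4]=1

Total inversions: 8

The array has 8 inversion(s): (0,1), (0,3), (0,4), (1,3), (1,4), (2,3), (2,4), (3,4). Each pair (i,j) satisfies i < j and arr[i] > arr[j].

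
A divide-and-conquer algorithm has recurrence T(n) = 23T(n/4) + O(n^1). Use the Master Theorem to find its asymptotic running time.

Master Theorem for T(n) = 23T(n/4) + O(n^1):

a = 23, b = 4, c = 1
log_b(a) = log_4(23) = 2.2618

Case 1: c = 1 < log_4(23) = 2.2618
T(n) = O(n^(log_4 23))

For T(n) = 23T(n/4) + O(n^1): log_4(23) = 2.2618. This is Case 1 of the Master Theorem (c < log_b(a), work dominated by leaves), giving O(n^(log_4 23)).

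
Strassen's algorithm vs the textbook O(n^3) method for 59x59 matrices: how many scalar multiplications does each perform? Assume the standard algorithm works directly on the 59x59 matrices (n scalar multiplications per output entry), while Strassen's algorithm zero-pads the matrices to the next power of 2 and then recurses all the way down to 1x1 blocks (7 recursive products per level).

Matrix multiplication for 59x59 matrices:

Strassen's algorithm requires power-of-2 dimensions. Pad 59x59 to 64x64 (next power of 2).

Standard algorithm: 59^3 = 205379 multiplications
Strassen's algorithm: 7^(log2(64)) = 7^6 = 117649 multiplications
Savings: 205379 - 117649 = 87730 multiplications

Standard: 205379 multiplications (59^3). Strassen: 117649 multiplications (7^6, after padding to 64x64). Strassen reduces 8 recursive multiplications to 7 at each level.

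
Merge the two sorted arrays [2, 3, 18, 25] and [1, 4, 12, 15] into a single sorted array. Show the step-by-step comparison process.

Merging process:

Compare 2 vs 1: take 1 from right. Merged: [1]
Compare 2 vs 4: take 2 from left. Merged: [1, 2]
Compare 3 vs 4: take 3 from left. Merged: [1, 2, 3]
Compare 18 vs 4: take 4 from right. Merged: [1, 2, 3, 4]
Compare 18 vs 12: take 12 from right. Merged: [1, 2, 3, 4, 12]
Compare 18 vs 15: take 15 from right. Merged: [1, 2, 3, 4, 12, 15]
Append remaining from left: [18, 25]. Merged: [1, 2, 3, 4, 12, 15, 18, 25]

Final merged array: [1, 2, 3, 4, 12, 15, 18, 25]
Total comparisons: 6

The merged array is [1, 2, 3, 4, 12, 15, 18, 25], requiring 6 comparisons. The merge step runs in O(n) time where n is the total number of elements.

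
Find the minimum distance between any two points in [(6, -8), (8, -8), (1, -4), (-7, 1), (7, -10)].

Computing all pairwise distances among 5 points:

d((6, -8), (8, -8)) = 2.0 <-- minimum
d((6, -8), (1, -4)) = 6.4031
d((6, -8), (-7, 1)) = 15.8114
d((6, -8), (7, -10)) = 2.2361
d((8, -8), (1, -4)) = 8.0623
d((8, -8), (-7, 1)) = 17.4929
d((8, -8), (7, -10)) = 2.2361
d((1, -4), (-7, 1)) = 9.434
d((1, -4), (7, -10)) = 8.4853
d((-7, 1), (7, -10)) = 17.8045

Closest pair: (6, -8) and (8, -8) with distance 2.0

The closest pair is (6, -8) and (8, -8) with Euclidean distance 2.0. For 5 points, brute-force pairwise comparison is shown above. For large n, the divide-and-conquer algorithm (sort by x, recurse on halves, check the dividing strip) achieves O(n log n).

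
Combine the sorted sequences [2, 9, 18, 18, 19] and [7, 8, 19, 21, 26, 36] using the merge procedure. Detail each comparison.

Merging process:

Compare 2 vs 7: take 2 from left. Merged: [2]
Compare 9 vs 7: take 7 from right. Merged: [2, 7]
Compare 9 vs 8: take 8 from right. Merged: [2, 7, 8]
Compare 9 vs 19: take 9 from left. Merged: [2, 7, 8, 9]
Compare 18 vs 19: take 18 from left. Merged: [2, 7, 8, 9, 18]
Compare 18 vs 19: take 18 from left. Merged: [2, 7, 8, 9, 18, 18]
Compare 19 vs 19: take 19 from left. Merged: [2, 7, 8, 9, 18, 18, 19]
Append remaining from right: [19, 21, 26, 36]. Merged: [2, 7, 8, 9, 18, 18, 19, 19, 21, 26, 36]

Final merged array: [2, 7, 8, 9, 18, 18, 19, 19, 21, 26, 36]
Total comparisons: 7

The merged array is [2, 7, 8, 9, 18, 18, 19, 19, 21, 26, 36], requiring 7 comparisons. The merge step runs in O(n) time where n is the total number of elements.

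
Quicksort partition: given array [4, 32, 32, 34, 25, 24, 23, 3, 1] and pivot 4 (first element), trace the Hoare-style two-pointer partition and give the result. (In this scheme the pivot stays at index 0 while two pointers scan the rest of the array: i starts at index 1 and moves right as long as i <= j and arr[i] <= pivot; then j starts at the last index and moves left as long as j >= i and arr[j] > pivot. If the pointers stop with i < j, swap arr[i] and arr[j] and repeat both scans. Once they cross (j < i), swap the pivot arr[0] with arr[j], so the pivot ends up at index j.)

Hoare-style two-pointer partition with pivot = 4:

Initial array: [4, 32, 32, 34, 25, 24, 23, 3, 1]

Pointers start at i = 1, j = 8.
i stops at index 1 (arr[1]=32 > 4), j stops at index 8 (arr[8]=1 <= 4): swap arr[1] and arr[8], array becomes [4, 1, 32, 34, 25, 24, 23, 3, 32]
i stops at index 2 (arr[2]=32 > 4), j stops at index 7 (arr[7]=3 <= 4): swap arr[2] and arr[7], array becomes [4, 1, 3, 34, 25, 24, 23, 32, 32]
i ends at 3, j ends at 2: the pointers have crossed (j < i), so scanning stops.

Swap pivot arr[0] with arr[2] to place pivot at position 2: [3, 1, 4, 34, 25, 24, 23, 32, 32]
Pivot position: 2

After partitioning with pivot 4, the array becomes [3, 1, 4, 34, 25, 24, 23, 32, 32]. The pivot is placed at index 2. All elements to the left of the pivot are <= 4, and all elements to the right are > 4.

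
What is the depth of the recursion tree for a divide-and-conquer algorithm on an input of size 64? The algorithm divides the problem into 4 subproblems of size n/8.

For divide and conquer with division factor 8:

Problem sizes at each level:
Level 0: 64
Level 1: 8
Level 2: 1

The root is level 0 and the size-1 base case is level 2 (the tree spans levels 0 through 2, i.e. 3 levels counting the root), so the depth is the number of divisions: log_8(64) = 2

The recursion tree depth is log_8(64) = 2. At each level, the problem size is divided by 8, so it takes 2 divisions to reduce to a base case of size 1. The algorithm makes 4 recursive calls at each level.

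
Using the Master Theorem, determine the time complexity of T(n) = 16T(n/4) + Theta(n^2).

Master Theorem for T(n) = 16T(n/4) + O(n^2):

a = 16, b = 4, c = 2
log_b(a) = log_4(16) = 2.0000

Case 2: c = 2 = log_4(16) = 2.0000
T(n) = O(n^2 log n) = O(n^2 log n)

For T(n) = 16T(n/4) + O(n^2): log_4(16) = 2.0000. This is Case 2 of the Master Theorem (c = log_b(a), equal work at all levels), giving O(n^2 log n).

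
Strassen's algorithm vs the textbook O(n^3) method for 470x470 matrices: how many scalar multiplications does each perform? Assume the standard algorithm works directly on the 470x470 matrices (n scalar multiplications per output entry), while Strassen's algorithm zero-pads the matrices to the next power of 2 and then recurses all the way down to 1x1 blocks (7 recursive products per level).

Matrix multiplication for 470x470 matrices:

Strassen's algorithm requires power-of-2 dimensions. Pad 470x470 to 512x512 (next power of 2).

Standard algorithm: 470^3 = 103823000 multiplications
Strassen's algorithm: 7^(log2(512)) = 7^9 = 40353607 multiplications
Savings: 103823000 - 40353607 = 63469393 multiplications

Standard: 103823000 multiplications (470^3). Strassen: 40353607 multiplications (7^9, after padding to 512x512). Strassen reduces 8 recursive multiplications to 7 at each level.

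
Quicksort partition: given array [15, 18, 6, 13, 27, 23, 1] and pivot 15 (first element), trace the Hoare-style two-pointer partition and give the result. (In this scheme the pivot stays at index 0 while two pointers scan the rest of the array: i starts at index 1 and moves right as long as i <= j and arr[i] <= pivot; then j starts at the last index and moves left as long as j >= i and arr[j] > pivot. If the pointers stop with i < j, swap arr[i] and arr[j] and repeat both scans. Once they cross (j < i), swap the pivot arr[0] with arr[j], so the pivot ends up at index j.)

Hoare-style two-pointer partition with pivot = 15:

Initial array: [15, 18, 6, 13, 27, 23, 1]

Pointers start at i = 1, j = 6.
i stops at index 1 (arr[1]=18 > 15), j stops at index 6 (arr[6]=1 <= 15): swap arr[1] and arr[6], array becomes [15, 1, 6, 13, 27, 23, 18]
i ends at 4, j ends at 3: the pointers have crossed (j < i), so scanning stops.

Swap pivot arr[0] with arr[3] to place pivot at position 3: [13, 1, 6, 15, 27, 23, 18]
Pivot position: 3

After partitioning with pivot 15, the array becomes [13, 1, 6, 15, 27, 23, 18]. The pivot is placed at index 3. All elements to the left of the pivot are <= 15, and all elements to the right are > 15.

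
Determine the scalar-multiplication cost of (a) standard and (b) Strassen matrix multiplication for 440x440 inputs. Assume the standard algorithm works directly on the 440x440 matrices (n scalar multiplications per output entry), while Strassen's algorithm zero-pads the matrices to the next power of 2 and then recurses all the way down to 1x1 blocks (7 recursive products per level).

Matrix multiplication for 440x440 matrices:

Strassen's algorithm requires power-of-2 dimensions. Pad 440x440 to 512x512 (next power of 2).

Standard algorithm: 440^3 = 85184000 multiplications
Strassen's algorithm: 7^(log2(512)) = 7^9 = 40353607 multiplications
Savings: 85184000 - 40353607 = 44830393 multiplications

Standard: 85184000 multiplications (440^3). Strassen: 40353607 multiplications (7^9, after padding to 512x512). Strassen reduces 8 recursive multiplications to 7 at each level.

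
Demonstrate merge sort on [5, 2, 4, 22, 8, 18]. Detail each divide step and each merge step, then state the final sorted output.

Merge sort trace:

Split: [5, 2, 4, 22, 8, 18] -> [5, 2, 4] and [22, 8, 18]
  Split: [5, 2, 4] -> [5] and [2, 4]
    Split: [2, 4] -> [2] and [4]
    Merge: [2] + [4] -> [2, 4]
  Merge: [5] + [2, 4] -> [2, 4, 5]
  Split: [22, 8, 18] -> [22] and [8, 18]
    Split: [8, 18] -> [8] and [18]
    Merge: [8] + [18] -> [8, 18]
  Merge: [22] + [8, 18] -> [8, 18, 22]
Merge: [2, 4, 5] + [8, 18, 22] -> [2, 4, 5, 8, 18, 22]

Final sorted array: [2, 4, 5, 8, 18, 22]

The merge sort proceeds by recursively splitting the array and merging sorted halves.
After all merges, the sorted array is [2, 4, 5, 8, 18, 22].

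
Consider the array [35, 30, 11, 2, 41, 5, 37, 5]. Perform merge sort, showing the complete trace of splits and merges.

Merge sort trace:

Split: [35, 30, 11, 2, 41, 5, 37, 5] -> [35, 30, 11, 2] and [41, 5, 37, 5]
  Split: [35, 30, 11, 2] -> [35, 30] and [11, 2]
    Split: [35, 30] -> [35] and [30]
    Merge: [35] + [30] -> [30, 35]
    Split: [11, 2] -> [11] and [2]
    Merge: [11] + [2] -> [2, 11]
  Merge: [30, 35] + [2, 11] -> [2, 11, 30, 35]
  Split: [41, 5, 37, 5] -> [41, 5] and [37, 5]
    Split: [41, 5] -> [41] and [5]
    Merge: [41] + [5] -> [5, 41]
    Split: [37, 5] -> [37] and [5]
    Merge: [37] + [5] -> [5, 37]
  Merge: [5, 41] + [5, 37] -> [5, 5, 37, 41]
Merge: [2, 11, 30, 35] + [5, 5, 37, 41] -> [2, 5, 5, 11, 30, 35, 37, 41]

Final sorted array: [2, 5, 5, 11, 30, 35, 37, 41]

The merge sort proceeds by recursively splitting the array and merging sorted halves.
After all merges, the sorted array is [2, 5, 5, 11, 30, 35, 37, 41].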